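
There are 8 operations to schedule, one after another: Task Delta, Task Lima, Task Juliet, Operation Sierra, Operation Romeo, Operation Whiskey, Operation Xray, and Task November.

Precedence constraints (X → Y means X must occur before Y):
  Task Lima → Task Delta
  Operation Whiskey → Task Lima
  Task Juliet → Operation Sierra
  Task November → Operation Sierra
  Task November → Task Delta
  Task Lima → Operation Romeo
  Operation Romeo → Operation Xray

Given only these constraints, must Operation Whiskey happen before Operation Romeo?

Yes

Chaining the stated constraints: Operation Whiskey → Task Lima → Operation Romeo.
That forces Operation Whiskey before Operation Romeo in every valid schedule.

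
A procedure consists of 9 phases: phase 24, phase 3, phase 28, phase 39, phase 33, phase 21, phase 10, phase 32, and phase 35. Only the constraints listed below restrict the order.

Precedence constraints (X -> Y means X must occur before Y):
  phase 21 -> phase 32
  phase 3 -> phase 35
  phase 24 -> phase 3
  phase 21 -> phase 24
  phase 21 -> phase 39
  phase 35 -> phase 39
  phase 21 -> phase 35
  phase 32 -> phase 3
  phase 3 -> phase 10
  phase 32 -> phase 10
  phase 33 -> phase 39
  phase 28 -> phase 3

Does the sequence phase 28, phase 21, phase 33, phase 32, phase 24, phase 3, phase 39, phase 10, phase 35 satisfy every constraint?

No

Here phase 35 comes after phase 39.
That contradicts the constraint that phase 35 must precede phase 39.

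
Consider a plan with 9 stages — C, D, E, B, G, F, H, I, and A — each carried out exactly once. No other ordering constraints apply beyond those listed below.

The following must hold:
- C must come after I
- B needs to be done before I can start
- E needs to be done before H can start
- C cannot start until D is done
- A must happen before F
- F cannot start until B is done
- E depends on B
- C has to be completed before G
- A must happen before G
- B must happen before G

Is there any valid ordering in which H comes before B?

No

There is a dependency chain B → E → H, so H always comes after B.
So no valid ordering can have H before B.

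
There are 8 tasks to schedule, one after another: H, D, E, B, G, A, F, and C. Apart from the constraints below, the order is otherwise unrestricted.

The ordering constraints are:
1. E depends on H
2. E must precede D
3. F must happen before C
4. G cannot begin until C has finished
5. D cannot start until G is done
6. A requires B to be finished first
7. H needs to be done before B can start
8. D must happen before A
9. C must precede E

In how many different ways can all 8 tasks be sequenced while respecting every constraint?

33

2 tasks have no prerequisites (H, F), so any of them could come first.
Counting all ways to extend the partial order to a total order gives 33.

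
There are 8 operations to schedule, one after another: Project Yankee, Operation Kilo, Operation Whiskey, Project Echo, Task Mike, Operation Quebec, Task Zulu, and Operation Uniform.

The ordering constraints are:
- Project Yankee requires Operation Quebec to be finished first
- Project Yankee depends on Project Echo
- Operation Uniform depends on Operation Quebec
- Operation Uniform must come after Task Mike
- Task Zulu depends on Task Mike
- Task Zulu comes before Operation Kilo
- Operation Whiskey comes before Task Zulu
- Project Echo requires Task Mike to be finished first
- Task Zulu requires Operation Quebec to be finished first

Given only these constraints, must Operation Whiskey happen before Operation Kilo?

Chaining the stated constraints: Operation Whiskey → Task Zulu → Operation Kilo.
So Operation Whiskey must precede Operation Kilo in any valid ordering.

Yes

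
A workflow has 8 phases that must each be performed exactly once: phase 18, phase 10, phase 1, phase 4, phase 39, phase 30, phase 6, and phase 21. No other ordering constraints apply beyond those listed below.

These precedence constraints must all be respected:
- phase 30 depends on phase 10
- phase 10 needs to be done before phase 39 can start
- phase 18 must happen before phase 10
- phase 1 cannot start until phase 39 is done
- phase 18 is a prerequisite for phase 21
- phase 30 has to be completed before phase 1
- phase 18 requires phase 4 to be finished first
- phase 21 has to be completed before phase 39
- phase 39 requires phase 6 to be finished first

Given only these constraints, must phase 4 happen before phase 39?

Yes

Following the dependencies: phase 4 → phase 18 → phase 10 → phase 39.
So phase 4 must precede phase 39 in any valid ordering.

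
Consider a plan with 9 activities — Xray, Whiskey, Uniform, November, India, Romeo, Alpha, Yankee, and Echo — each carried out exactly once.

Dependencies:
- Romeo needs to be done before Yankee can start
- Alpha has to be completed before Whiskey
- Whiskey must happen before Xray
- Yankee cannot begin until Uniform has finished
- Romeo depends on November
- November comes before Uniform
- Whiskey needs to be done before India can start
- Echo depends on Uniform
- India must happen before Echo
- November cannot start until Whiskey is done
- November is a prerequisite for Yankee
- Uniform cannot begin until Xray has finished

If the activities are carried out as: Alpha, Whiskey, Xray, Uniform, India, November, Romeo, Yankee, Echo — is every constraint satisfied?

No

Here November comes after Uniform.
But one of the constraints requires November before Uniform, so this ordering violates it.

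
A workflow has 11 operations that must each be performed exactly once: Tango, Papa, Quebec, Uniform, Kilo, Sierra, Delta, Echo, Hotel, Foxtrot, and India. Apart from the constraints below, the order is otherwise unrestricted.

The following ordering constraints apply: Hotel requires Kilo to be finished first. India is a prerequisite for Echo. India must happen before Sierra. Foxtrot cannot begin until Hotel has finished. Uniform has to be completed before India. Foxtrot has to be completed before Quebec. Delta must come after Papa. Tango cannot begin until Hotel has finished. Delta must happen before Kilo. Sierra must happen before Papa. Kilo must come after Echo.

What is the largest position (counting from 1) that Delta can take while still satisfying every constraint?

6

Every operation that must follow Delta has to come after it. Tracing all chains starting from Delta, those operations are: Tango, Quebec, Kilo, Hotel, Foxtrot — 5 in total.
With 5 mandatory successors out of 11 operations total, the latest slot for Delta is 11−5 = 6, and it's reachable by doing all non-successors before Delta.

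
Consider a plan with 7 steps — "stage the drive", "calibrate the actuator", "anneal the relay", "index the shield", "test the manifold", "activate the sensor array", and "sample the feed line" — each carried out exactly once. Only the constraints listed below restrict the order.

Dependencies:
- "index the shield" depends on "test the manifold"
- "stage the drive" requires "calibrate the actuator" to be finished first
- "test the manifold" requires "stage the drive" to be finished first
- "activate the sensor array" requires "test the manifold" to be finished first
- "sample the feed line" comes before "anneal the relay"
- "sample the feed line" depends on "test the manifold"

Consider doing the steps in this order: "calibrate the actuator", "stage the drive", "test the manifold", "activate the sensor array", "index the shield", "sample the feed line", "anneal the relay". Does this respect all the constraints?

Yes

Every stated constraint is respected: "test the manifold" sits at position 3, ahead of "sample the feed line" at position 6, and each of the other listed pairs likewise has the predecessor earlier in the sequence.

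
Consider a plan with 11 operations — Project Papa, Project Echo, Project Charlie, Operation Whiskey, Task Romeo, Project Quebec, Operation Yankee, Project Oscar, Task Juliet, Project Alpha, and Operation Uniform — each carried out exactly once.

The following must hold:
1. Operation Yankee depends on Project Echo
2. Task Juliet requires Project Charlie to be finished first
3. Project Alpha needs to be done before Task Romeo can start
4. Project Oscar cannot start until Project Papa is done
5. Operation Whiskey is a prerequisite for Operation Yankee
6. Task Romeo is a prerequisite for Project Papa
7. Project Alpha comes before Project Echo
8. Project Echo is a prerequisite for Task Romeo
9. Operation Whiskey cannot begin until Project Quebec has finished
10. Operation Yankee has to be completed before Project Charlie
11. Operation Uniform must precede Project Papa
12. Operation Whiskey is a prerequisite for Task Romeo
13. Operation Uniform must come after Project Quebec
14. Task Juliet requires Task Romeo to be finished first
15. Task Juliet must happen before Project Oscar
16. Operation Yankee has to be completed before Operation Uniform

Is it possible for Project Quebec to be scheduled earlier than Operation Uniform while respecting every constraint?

Yes

Project Quebec is actually forced before Operation Uniform by the constraints, so certainly some valid ordering has Project Quebec first.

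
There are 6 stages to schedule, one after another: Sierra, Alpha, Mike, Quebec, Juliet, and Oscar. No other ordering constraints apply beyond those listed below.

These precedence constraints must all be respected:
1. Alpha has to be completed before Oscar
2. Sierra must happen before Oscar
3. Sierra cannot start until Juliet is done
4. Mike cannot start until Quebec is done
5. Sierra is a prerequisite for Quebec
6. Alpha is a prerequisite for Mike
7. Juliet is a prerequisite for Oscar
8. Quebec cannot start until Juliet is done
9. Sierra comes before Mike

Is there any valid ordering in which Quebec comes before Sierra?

Following Sierra → Quebec, Sierra must precede Quebec in every valid ordering.
Hence Quebec can never be scheduled before Sierra.

No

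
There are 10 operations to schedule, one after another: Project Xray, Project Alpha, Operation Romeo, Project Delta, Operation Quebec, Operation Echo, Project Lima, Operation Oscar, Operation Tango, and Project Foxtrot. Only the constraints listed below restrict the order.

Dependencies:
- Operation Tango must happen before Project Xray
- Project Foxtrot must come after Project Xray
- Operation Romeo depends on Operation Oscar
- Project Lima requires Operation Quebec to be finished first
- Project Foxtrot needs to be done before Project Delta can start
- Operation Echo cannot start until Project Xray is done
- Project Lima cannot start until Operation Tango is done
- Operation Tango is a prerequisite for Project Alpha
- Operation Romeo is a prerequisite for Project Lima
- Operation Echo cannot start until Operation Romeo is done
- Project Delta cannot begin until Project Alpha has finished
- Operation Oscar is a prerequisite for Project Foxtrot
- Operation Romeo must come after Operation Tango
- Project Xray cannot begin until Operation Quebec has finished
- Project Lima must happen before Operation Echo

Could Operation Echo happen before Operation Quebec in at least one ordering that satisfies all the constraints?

No

The constraints give a chain Operation Quebec → Project Xray → Operation Echo, which forces Operation Quebec before Operation Echo.
Hence Operation Echo can never be scheduled before Operation Quebec.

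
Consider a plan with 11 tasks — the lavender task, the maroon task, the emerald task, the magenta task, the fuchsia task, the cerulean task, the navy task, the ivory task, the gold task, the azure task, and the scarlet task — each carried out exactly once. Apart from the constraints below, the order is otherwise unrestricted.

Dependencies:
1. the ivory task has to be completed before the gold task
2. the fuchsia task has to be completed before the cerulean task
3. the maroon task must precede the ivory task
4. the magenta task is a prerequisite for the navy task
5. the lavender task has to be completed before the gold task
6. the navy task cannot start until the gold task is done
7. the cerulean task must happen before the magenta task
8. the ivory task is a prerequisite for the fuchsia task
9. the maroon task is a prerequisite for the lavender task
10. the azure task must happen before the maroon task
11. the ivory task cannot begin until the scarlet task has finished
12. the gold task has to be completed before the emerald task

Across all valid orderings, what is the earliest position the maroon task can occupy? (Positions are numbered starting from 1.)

Working backwards through the constraints from the maroon task, its only required predecessor is the azure task.
With 1 mandatory predecessor, the earliest the maroon task can sit is position 1+1 = 2, and placing just that one first achieves it.

2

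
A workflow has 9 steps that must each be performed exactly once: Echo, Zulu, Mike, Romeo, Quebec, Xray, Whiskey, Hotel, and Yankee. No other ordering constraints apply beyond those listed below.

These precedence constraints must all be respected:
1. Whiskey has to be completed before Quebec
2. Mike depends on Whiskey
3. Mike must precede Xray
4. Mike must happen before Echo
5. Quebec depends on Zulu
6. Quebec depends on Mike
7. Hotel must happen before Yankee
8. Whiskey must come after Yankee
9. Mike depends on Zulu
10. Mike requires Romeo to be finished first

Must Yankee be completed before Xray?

Tracing the constraints gives a chain: Yankee → Whiskey → Mike → Xray.
Hence Yankee necessarily comes before Xray.

Yes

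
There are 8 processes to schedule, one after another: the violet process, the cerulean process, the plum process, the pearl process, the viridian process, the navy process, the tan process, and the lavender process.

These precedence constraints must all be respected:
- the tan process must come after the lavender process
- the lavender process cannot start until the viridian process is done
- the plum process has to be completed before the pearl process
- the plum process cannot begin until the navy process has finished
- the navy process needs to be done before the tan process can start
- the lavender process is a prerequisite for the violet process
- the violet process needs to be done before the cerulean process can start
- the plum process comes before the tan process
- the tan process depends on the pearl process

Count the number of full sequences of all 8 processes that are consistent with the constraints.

The processes with no prerequisites are the viridian process, the navy process; any of them can be placed first.
Systematically extending each partial ordering one process at a time and counting, there are 65 complete orderings.

65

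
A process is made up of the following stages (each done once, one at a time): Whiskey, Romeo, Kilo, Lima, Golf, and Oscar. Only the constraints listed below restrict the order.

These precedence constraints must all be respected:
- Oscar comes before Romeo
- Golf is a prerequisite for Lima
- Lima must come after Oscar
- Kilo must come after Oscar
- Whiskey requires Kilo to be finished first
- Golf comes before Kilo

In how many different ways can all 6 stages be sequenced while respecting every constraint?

27

2 stages have no prerequisites (Golf, Oscar), so any of them could come first.
Enumerating by repeatedly choosing an available stage (one whose prerequisites are all placed) gives 27 distinct complete orderings.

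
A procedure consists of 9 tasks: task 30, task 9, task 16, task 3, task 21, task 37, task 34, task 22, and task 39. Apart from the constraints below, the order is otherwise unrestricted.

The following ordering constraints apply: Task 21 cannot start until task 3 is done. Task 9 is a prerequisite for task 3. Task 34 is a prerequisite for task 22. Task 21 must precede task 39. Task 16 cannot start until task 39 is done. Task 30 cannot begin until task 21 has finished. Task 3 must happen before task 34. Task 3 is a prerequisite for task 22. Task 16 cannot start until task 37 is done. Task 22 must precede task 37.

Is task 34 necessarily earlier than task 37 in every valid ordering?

Chaining the stated constraints: task 34 → task 22 → task 37.
Hence task 34 necessarily comes before task 37.

Yes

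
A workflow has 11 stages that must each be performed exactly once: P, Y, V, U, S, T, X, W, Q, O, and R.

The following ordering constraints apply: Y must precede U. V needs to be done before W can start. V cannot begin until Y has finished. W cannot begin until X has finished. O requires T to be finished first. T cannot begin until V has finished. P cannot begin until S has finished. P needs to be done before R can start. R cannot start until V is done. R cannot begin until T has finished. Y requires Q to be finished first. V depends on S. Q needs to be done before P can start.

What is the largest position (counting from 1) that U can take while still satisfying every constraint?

11

Nothing depends on U, so it can be the final stage, position 11.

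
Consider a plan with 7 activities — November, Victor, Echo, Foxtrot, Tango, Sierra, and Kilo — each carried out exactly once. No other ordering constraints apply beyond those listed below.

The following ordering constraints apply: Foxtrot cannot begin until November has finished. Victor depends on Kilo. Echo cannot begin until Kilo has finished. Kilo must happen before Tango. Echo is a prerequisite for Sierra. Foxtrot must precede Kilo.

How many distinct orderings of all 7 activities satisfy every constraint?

November is the only activity with nothing required before it, so every ordering starts there.
Counting all ways to extend the partial order to a total order gives 12.

12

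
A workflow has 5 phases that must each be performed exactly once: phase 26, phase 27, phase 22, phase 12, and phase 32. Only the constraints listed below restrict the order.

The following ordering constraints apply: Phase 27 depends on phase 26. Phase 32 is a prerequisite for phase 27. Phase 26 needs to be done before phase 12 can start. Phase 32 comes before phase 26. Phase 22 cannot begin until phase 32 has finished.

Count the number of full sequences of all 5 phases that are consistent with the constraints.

8

Phase 32 is the only phase with nothing required before it, so every ordering starts there.
Enumerating by repeatedly choosing an available phase (one whose prerequisites are all placed) gives 8 distinct complete orderings.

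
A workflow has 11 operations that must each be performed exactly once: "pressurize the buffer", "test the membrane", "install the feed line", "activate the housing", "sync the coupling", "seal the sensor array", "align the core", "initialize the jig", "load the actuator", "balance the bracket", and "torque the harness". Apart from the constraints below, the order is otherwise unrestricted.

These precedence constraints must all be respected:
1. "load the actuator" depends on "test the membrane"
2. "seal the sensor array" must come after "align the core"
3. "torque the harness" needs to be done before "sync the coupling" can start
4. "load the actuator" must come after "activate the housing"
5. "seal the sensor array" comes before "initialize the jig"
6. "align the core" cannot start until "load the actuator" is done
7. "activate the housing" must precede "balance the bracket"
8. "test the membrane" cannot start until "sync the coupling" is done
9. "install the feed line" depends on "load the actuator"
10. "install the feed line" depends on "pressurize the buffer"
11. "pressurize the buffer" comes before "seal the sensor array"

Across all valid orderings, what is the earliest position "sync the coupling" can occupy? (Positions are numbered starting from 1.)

Working backwards through the constraints from "sync the coupling", its only required predecessor is "torque the harness".
With 1 mandatory predecessor, the earliest "sync the coupling" can sit is position 1+1 = 2, and placing just that one first achieves it.

2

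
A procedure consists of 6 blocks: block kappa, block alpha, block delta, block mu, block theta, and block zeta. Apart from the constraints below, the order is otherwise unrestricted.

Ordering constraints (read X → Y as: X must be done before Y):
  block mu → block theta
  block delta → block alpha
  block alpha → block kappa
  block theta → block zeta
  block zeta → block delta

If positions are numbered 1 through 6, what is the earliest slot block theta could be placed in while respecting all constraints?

Working backwards through the constraints from block theta, its only required predecessor is block mu.
With 1 mandatory predecessor, the earliest block theta can sit is position 1+1 = 2, and placing just that one first achieves it.

2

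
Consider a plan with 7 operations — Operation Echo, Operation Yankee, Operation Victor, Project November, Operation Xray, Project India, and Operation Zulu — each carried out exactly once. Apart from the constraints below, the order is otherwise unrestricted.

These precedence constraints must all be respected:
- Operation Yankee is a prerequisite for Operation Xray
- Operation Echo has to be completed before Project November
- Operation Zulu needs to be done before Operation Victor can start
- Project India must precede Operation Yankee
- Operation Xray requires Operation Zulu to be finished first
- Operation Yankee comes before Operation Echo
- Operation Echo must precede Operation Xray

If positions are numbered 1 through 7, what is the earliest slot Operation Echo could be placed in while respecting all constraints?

3

Working backwards through the constraints from Operation Echo, its full set of required predecessors is Operation Yankee, Project India — 2 of them.
With 2 mandatory predecessors, the earliest Operation Echo can sit is position 2+1 = 3, and placing just those 2 first achieves it.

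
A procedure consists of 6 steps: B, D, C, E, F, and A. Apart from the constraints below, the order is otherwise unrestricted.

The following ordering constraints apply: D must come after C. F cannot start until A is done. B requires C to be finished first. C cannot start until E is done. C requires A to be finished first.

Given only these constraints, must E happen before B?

Tracing the constraints gives a chain: E → C → B.
Hence E necessarily comes before B.

Yes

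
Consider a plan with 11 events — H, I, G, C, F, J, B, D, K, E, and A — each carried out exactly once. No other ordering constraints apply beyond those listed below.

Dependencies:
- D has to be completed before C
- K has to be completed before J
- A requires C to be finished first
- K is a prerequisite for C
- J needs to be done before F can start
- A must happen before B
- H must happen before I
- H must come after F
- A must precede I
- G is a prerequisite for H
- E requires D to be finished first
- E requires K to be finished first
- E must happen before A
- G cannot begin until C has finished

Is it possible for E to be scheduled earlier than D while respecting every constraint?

No

There is a dependency chain D → E, so E always comes after D.
Hence E can never be scheduled before D.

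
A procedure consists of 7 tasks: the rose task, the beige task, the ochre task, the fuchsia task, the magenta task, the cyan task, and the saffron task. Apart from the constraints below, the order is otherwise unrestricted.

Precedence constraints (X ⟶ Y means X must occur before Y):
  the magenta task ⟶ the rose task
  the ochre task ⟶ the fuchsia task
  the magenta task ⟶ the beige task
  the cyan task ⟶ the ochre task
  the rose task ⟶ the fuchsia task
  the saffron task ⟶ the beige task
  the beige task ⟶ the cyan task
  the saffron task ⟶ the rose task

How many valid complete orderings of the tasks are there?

The tasks with no prerequisites are the magenta task, the saffron task; any of them can be placed first.
Counting all ways to extend the partial order to a total order gives 8.

8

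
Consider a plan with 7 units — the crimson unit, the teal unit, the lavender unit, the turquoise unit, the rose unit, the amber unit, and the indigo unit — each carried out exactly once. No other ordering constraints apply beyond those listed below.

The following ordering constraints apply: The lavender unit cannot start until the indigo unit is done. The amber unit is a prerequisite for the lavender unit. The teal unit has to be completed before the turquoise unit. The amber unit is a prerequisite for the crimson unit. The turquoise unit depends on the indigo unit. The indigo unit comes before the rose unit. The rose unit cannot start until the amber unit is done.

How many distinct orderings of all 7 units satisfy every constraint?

3 units have no prerequisites (the teal unit, the amber unit, the indigo unit), so any of them could come first.
Systematically extending each partial ordering one unit at a time and counting, there are 258 complete orderings.

258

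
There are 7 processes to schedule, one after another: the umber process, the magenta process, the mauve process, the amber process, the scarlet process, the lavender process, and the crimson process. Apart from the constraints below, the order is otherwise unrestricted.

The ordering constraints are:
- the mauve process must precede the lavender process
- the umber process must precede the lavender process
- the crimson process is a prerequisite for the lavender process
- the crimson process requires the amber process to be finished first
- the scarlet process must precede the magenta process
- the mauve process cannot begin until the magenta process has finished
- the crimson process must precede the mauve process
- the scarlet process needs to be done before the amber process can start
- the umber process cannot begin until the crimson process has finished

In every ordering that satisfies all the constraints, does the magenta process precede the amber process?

No

No chain of constraints connects the magenta process to the amber process in either direction.
A valid ordering placing the amber process before the magenta process exists, so the answer is no.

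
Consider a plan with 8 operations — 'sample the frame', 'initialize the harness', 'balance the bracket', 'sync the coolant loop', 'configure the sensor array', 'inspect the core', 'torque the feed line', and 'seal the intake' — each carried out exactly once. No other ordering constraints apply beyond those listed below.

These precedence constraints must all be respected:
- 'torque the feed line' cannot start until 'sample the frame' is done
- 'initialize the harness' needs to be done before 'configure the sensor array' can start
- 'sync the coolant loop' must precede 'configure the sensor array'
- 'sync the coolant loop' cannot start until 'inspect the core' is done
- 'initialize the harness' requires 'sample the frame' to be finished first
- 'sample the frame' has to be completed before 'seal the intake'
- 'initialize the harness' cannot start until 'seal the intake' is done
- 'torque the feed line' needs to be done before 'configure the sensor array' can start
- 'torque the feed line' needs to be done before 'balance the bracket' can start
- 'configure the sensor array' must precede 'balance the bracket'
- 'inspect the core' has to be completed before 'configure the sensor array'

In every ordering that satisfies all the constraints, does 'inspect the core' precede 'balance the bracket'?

Yes

Chaining the stated constraints: 'inspect the core' → 'configure the sensor array' → 'balance the bracket'.
So 'inspect the core' must precede 'balance the bracket' in any valid ordering.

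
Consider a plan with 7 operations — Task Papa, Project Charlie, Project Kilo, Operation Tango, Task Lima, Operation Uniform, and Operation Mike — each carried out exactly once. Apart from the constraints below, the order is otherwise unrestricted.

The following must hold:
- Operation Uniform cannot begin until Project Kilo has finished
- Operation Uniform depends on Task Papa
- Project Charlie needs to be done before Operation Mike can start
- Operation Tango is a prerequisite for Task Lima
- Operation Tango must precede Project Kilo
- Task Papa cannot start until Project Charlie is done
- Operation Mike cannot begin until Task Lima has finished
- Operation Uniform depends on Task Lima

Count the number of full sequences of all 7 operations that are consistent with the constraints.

60

The operations with no prerequisites are Project Charlie, Operation Tango; any of them can be placed first.
Enumerating by repeatedly choosing an available operation (one whose prerequisites are all placed) gives 60 distinct complete orderings.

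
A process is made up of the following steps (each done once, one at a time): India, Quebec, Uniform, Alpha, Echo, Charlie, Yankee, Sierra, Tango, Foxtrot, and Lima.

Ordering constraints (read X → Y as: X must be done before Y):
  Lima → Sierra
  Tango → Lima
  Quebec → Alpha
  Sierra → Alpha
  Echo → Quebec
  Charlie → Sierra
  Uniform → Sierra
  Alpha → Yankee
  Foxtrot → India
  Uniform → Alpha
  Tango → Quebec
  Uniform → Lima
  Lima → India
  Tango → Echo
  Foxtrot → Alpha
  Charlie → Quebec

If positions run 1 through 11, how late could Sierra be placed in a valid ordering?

9

Following every chain forward from Sierra, the steps that must come later are Alpha, Yankee — 2 of them.
With 2 mandatory successors out of 11 steps total, the latest slot for Sierra is 11−2 = 9, and it's reachable by doing all non-successors before Sierra.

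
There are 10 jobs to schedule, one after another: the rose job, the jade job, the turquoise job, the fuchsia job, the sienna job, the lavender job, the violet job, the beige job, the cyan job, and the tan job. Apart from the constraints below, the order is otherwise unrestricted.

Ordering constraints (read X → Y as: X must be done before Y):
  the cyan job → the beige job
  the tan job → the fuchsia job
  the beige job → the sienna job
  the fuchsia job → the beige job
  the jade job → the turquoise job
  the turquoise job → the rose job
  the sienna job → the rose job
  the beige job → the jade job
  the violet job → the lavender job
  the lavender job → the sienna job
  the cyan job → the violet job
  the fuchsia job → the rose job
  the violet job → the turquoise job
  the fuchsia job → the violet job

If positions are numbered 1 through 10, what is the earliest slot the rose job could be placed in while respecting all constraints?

10

Every job that must precede the rose job has to come before it. Tracing all chains that end at the rose job, those jobs are: the jade job, the turquoise job, the fuchsia job, the sienna job, the lavender job, the violet job, the beige job, the cyan job, the tan job — 9 in total.
With 9 mandatory predecessors, the earliest the rose job can sit is position 9+1 = 10, and placing just those 9 first achieves it.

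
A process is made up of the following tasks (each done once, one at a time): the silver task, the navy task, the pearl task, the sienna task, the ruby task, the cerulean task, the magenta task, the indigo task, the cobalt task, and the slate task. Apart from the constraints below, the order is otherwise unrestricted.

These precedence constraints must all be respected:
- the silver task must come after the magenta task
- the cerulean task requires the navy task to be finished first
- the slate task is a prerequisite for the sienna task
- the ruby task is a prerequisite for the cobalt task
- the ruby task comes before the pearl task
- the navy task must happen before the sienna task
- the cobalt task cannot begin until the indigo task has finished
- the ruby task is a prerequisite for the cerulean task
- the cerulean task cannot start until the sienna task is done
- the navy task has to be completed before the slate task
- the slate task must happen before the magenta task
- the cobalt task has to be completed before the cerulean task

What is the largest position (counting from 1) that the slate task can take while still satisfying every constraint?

Every task that must follow the slate task has to come after it. Tracing all chains starting from the slate task, those tasks are: the silver task, the sienna task, the cerulean task, the magenta task — 4 in total.
With 4 mandatory successors out of 10 tasks total, the latest slot for the slate task is 10−4 = 6, and it's reachable by doing all non-successors before the slate task.

6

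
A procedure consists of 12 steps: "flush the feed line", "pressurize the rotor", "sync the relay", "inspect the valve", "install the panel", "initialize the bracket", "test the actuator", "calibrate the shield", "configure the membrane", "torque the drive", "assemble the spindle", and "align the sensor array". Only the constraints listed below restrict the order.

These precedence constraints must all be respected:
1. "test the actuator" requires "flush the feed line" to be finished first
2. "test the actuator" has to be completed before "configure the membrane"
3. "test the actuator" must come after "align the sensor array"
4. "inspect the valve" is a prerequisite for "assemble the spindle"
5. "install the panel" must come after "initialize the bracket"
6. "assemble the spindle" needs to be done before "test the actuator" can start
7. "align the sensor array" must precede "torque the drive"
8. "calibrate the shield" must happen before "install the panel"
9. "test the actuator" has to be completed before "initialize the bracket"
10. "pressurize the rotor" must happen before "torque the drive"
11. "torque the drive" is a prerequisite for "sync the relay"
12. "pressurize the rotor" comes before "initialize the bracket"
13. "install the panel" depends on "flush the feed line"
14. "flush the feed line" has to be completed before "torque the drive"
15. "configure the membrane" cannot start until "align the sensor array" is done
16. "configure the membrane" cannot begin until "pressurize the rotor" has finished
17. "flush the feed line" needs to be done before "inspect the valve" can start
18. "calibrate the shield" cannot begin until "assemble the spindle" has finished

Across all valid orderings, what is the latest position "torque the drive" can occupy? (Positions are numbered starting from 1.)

11

Following the constraints forward from "torque the drive", its only required successor is "sync the relay".
With 1 mandatory successor out of 12 steps total, the latest slot for "torque the drive" is 12−1 = 11, and it's reachable by doing all non-successors before "torque the drive".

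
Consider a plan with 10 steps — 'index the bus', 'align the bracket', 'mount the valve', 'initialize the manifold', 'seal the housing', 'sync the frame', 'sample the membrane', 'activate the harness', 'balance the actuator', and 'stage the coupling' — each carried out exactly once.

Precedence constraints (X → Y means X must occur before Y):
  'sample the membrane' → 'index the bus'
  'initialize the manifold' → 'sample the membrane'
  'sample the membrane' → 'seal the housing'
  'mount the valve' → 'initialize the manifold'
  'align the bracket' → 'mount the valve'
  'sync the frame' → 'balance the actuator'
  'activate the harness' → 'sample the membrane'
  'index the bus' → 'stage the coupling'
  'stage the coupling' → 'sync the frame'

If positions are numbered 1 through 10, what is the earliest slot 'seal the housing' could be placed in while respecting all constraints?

Working backwards through the constraints from 'seal the housing', its full set of required predecessors is 'align the bracket', 'mount the valve', 'initialize the manifold', 'sample the membrane', 'activate the harness' — 5 of them.
With 5 mandatory predecessors, the earliest 'seal the housing' can sit is position 5+1 = 6, and placing just those 5 first achieves it.

6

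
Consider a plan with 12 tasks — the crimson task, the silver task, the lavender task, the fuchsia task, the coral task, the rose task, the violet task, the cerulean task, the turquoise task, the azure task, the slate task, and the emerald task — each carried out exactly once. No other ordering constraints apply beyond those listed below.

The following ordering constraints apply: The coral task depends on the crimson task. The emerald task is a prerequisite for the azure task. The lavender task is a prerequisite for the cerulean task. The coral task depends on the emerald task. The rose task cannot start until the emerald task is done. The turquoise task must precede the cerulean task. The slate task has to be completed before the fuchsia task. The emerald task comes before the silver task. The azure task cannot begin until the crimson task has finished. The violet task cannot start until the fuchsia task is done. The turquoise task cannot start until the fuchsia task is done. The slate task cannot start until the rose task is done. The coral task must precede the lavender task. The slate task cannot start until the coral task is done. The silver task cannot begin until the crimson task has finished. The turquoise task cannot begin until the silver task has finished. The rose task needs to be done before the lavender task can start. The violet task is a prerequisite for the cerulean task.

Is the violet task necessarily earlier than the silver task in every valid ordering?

No

The violet task and the silver task are not related by any chain of constraints.
A valid ordering placing the silver task before the violet task exists, so the answer is no.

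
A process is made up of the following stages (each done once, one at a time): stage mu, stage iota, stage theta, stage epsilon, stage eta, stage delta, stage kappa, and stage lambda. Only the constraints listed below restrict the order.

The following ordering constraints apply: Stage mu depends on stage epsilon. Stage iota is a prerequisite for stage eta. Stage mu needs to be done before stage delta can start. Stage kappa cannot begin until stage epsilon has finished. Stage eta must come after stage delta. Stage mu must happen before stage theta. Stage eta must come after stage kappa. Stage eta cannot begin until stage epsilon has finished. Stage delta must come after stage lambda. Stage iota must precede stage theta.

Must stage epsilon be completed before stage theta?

There is a constraint chain stage epsilon → stage mu → stage theta.
Hence stage epsilon necessarily comes before stage theta.

Yes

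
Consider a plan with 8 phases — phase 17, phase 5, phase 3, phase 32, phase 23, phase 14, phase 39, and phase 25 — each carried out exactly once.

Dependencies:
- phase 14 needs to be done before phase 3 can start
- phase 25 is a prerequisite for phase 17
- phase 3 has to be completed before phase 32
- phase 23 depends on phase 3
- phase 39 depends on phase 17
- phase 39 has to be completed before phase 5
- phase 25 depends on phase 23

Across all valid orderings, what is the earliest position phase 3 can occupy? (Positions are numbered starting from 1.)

2

The only phase forced before phase 3 (directly or transitively) is phase 14.
With 1 mandatory predecessor, the earliest phase 3 can sit is position 1+1 = 2, and placing just that one first achieves it.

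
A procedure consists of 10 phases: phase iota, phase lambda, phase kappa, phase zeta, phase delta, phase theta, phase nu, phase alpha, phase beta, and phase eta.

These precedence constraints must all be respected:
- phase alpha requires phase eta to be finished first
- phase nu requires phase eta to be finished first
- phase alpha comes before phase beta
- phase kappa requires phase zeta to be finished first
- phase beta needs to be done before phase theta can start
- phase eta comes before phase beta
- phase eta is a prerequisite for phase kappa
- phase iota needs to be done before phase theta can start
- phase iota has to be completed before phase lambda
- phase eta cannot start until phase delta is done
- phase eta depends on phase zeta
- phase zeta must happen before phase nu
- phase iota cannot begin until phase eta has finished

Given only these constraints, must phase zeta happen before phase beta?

Tracing the constraints gives a chain: phase zeta → phase eta → phase beta.
Hence phase zeta necessarily comes before phase beta.

Yes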